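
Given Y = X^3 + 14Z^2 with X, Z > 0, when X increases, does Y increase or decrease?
Y increases

Taking the partial derivative:
∂Y/∂X = 3X^2

∂Y/∂X = 3X^2 > 0 (assuming positive values)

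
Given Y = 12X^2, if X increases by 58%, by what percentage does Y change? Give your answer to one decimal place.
149.6%

For Y = 12X^2:
If X → X(1 + 0.58)
Then Y → Y · (1 + 0.58)^2
     = Y · 2.4964

Percentage change = ((1 + 0.58)^2 − 1) × 100% ≈ 149.6%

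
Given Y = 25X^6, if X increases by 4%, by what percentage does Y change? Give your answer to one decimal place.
26.5%

For Y = 25X^6:
If X → X(1 + 0.04)
Then Y → Y · (1 + 0.04)^6
     ≈ Y · 1.2653

Percentage change = ((1 + 0.04)^6 − 1) × 100% ≈ 26.5%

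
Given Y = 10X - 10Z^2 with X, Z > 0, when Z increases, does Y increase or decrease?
Y decreases

Taking the partial derivative:
∂Y/∂Z = -20Z

∂Y/∂Z = -20Z < 0 (assuming positive values)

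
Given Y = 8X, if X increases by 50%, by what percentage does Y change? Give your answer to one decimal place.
50.0%

For Y = 8X:
If X → X(1 + 0.5)
Then Y → Y · (1 + 0.5)^1
     = Y · 1.5000

Percentage change = ((1 + 0.5)^1 − 1) × 100% = 50.0%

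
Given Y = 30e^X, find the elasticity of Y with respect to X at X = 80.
Elasticity = 80

Elasticity = (dY/dX) · (X/Y)

dY/dX = 30·e^X
At X = 80: dY/dX = 30·e^80, Y = 30·e^80

Elasticity = (30·e^80) · (80 / (30·e^80)) = 80

Interpretation: for a small percentage change in X, the percentage change in Y is approximately 80.00 times as large.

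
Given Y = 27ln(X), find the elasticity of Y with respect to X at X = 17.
Elasticity = 1/ln(17) ≈ 0.3530

Elasticity = (dY/dX) · (X/Y)

dY/dX = 27/X
At X = 17: dY/dX = 27/17, Y = 27·ln(17)

Elasticity = (27/17) · (17 / (27·ln(17))) = 1/ln(17) ≈ 0.3530

Interpretation: for a small percentage change in X, the percentage change in Y is approximately 0.35 times as large.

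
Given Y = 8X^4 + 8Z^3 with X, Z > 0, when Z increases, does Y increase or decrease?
Y increases

Taking the partial derivative:
∂Y/∂Z = 24Z^2

∂Y/∂Z = 24Z^2 > 0 (assuming positive values)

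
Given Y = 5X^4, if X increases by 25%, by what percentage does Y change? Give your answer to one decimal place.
144.1%

For Y = 5X^4:
If X → X(1 + 0.25)
Then Y → Y · (1 + 0.25)^4
     ≈ Y · 2.4414

Percentage change = ((1 + 0.25)^4 − 1) × 100% ≈ 144.1%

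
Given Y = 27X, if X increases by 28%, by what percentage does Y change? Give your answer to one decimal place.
28.0%

For Y = 27X:
If X → X(1 + 0.28)
Then Y → Y · (1 + 0.28)^1
     = Y · 1.2800

Percentage change = ((1 + 0.28)^1 − 1) × 100% = 28.0%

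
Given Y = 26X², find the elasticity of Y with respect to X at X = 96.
Elasticity = 2

Elasticity = (dY/dX) · (X/Y)

dY/dX = 52·X
At X = 96: dY/dX = 4992, Y = 239616

Elasticity = 4992 · (96 / 239616) = 2

Interpretation: for a small percentage change in X, the percentage change in Y is approximately 2.00 times as large.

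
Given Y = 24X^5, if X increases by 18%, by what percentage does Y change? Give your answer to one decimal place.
128.8%

For Y = 24X^5:
If X → X(1 + 0.18)
Then Y → Y · (1 + 0.18)^5
     ≈ Y · 2.2878

Percentage change = ((1 + 0.18)^5 − 1) × 100% ≈ 128.8%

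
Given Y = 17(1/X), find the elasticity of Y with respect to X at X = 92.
Elasticity = -1

Elasticity = (dY/dX) · (X/Y)

dY/dX = -17/X²
At X = 92: dY/dX = -17/8464, Y = 17/92

Elasticity = (-17/8464) · (92 / (17/92)) = -1

Interpretation: for a small percentage change in X, the percentage change in Y is approximately -1.00 times as large.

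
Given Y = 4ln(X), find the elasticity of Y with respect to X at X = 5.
Elasticity = 1/ln(5) ≈ 0.6213

Elasticity = (dY/dX) · (X/Y)

dY/dX = 4/X
At X = 5: dY/dX = 4/5, Y = 4·ln(5)

Elasticity = (4/5) · (5 / (4·ln(5))) = 1/ln(5) ≈ 0.6213

Interpretation: for a small percentage change in X, the percentage change in Y is approximately 0.62 times as large.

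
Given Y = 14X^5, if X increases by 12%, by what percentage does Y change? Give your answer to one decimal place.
76.2%

For Y = 14X^5:
If X → X(1 + 0.12)
Then Y → Y · (1 + 0.12)^5
     ≈ Y · 1.7623

Percentage change = ((1 + 0.12)^5 − 1) × 100% ≈ 76.2%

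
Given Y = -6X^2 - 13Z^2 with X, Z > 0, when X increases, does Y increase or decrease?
Y decreases

Taking the partial derivative:
∂Y/∂X = -12X

∂Y/∂X = -12X < 0 (assuming positive values)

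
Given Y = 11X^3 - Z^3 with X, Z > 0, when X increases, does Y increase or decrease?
Y increases

Taking the partial derivative:
∂Y/∂X = 33X^2

∂Y/∂X = 33X^2 > 0 (assuming positive values)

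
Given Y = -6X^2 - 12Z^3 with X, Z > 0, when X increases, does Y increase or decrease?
Y decreases

Taking the partial derivative:
∂Y/∂X = -12X

∂Y/∂X = -12X < 0 (assuming positive values)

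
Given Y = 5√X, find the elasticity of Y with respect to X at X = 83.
Elasticity = 1/2

Elasticity = (dY/dX) · (X/Y)

dY/dX = 5/(2·√X)
At X = 83: dY/dX = 5·√83/166, Y = 5·√83

Elasticity = (5·√83/166) · (83 / (5·√83)) = 1/2

Interpretation: for a small percentage change in X, the percentage change in Y is approximately 0.50 times as large.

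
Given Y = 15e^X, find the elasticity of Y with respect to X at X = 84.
Elasticity = 84

Elasticity = (dY/dX) · (X/Y)

dY/dX = 15·e^X
At X = 84: dY/dX = 15·e^84, Y = 15·e^84

Elasticity = (15·e^84) · (84 / (15·e^84)) = 84

Interpretation: for a small percentage change in X, the percentage change in Y is approximately 84.00 times as large.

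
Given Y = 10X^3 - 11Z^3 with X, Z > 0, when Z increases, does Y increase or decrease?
Y decreases

Taking the partial derivative:
∂Y/∂Z = -33Z^2

∂Y/∂Z = -33Z^2 < 0 (assuming positive values)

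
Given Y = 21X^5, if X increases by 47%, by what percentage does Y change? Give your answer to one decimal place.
586.4%

For Y = 21X^5:
If X → X(1 + 0.47)
Then Y → Y · (1 + 0.47)^5
     ≈ Y · 6.8641

Percentage change = ((1 + 0.47)^5 − 1) × 100% ≈ 586.4%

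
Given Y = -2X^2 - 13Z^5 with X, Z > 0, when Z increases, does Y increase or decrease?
Y decreases

Taking the partial derivative:
∂Y/∂Z = -65Z^4

∂Y/∂Z = -65Z^4 < 0 (assuming positive values)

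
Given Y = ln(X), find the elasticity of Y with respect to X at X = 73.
Elasticity = 1/ln(73) ≈ 0.2331

Elasticity = (dY/dX) · (X/Y)

dY/dX = 1/X
At X = 73: dY/dX = 1/73, Y = ln(73)

Elasticity = (1/73) · (73 / (ln(73))) = 1/ln(73) ≈ 0.2331

Interpretation: for a small percentage change in X, the percentage change in Y is approximately 0.23 times as large.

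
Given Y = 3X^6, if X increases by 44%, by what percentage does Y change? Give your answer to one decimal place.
791.6%

For Y = 3X^6:
If X → X(1 + 0.44)
Then Y → Y · (1 + 0.44)^6
     ≈ Y · 8.9161

Percentage change = ((1 + 0.44)^6 − 1) × 100% ≈ 791.6%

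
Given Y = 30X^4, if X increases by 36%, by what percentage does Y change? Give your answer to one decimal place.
242.1%

For Y = 30X^4:
If X → X(1 + 0.36)
Then Y → Y · (1 + 0.36)^4
     ≈ Y · 3.4210

Percentage change = ((1 + 0.36)^4 − 1) × 100% ≈ 242.1%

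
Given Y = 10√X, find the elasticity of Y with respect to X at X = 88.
Elasticity = 1/2

Elasticity = (dY/dX) · (X/Y)

dY/dX = 5/√X
At X = 88: dY/dX = 5·√22/44, Y = 20·√22

Elasticity = (5·√22/44) · (88 / (20·√22)) = 1/2

Interpretation: for a small percentage change in X, the percentage change in Y is approximately 0.50 times as large.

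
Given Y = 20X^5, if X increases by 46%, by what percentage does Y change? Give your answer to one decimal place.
563.4%

For Y = 20X^5:
If X → X(1 + 0.46)
Then Y → Y · (1 + 0.46)^5
     ≈ Y · 6.6338

Percentage change = ((1 + 0.46)^5 − 1) × 100% ≈ 563.4%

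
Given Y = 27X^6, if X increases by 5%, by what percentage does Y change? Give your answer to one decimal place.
34.0%

For Y = 27X^6:
If X → X(1 + 0.05)
Then Y → Y · (1 + 0.05)^6
     ≈ Y · 1.3401

Percentage change = ((1 + 0.05)^6 − 1) × 100% ≈ 34.0%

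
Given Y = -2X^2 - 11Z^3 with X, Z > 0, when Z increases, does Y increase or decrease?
Y decreases

Taking the partial derivative:
∂Y/∂Z = -33Z^2

∂Y/∂Z = -33Z^2 < 0 (assuming positive values)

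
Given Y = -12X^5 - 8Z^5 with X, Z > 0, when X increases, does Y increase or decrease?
Y decreases

Taking the partial derivative:
∂Y/∂X = -60X^4

∂Y/∂X = -60X^4 < 0 (assuming positive values)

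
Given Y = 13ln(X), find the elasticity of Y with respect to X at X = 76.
Elasticity = 1/ln(76) ≈ 0.2309

Elasticity = (dY/dX) · (X/Y)

dY/dX = 13/X
At X = 76: dY/dX = 13/76, Y = 13·ln(76)

Elasticity = (13/76) · (76 / (13·ln(76))) = 1/ln(76) ≈ 0.2309

Interpretation: for a small percentage change in X, the percentage change in Y is approximately 0.23 times as large.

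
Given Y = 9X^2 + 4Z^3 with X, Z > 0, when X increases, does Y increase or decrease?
Y increases

Taking the partial derivative:
∂Y/∂X = 18X

∂Y/∂X = 18X > 0 (assuming positive values)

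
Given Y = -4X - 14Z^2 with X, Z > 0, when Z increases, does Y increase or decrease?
Y decreases

Taking the partial derivative:
∂Y/∂Z = -28Z

∂Y/∂Z = -28Z < 0 (assuming positive values)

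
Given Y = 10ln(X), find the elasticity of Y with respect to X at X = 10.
Elasticity = 1/ln(10) ≈ 0.4343

Elasticity = (dY/dX) · (X/Y)

dY/dX = 10/X
At X = 10: dY/dX = 1, Y = 10·ln(10)

Elasticity = 1 · (10 / (10·ln(10))) = 1/ln(10) ≈ 0.4343

Interpretation: for a small percentage change in X, the percentage change in Y is approximately 0.43 times as large.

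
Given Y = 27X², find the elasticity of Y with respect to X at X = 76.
Elasticity = 2

Elasticity = (dY/dX) · (X/Y)

dY/dX = 54·X
At X = 76: dY/dX = 4104, Y = 155952

Elasticity = 4104 · (76 / 155952) = 2

Interpretation: for a small percentage change in X, the percentage change in Y is approximately 2.00 times as large.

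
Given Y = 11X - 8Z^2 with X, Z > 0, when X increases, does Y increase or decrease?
Y increases

Taking the partial derivative:
∂Y/∂X = 11

∂Y/∂X = 11 > 0 (assuming positive values)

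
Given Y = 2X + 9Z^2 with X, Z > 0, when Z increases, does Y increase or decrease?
Y increases

Taking the partial derivative:
∂Y/∂Z = 18Z

∂Y/∂Z = 18Z > 0 (assuming positive values)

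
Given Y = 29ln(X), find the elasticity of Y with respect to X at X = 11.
Elasticity = 1/ln(11) ≈ 0.4170

Elasticity = (dY/dX) · (X/Y)

dY/dX = 29/X
At X = 11: dY/dX = 29/11, Y = 29·ln(11)

Elasticity = (29/11) · (11 / (29·ln(11))) = 1/ln(11) ≈ 0.4170

Interpretation: for a small percentage change in X, the percentage change in Y is approximately 0.42 times as large.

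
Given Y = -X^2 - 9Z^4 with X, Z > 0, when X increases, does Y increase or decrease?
Y decreases

Taking the partial derivative:
∂Y/∂X = -2X

∂Y/∂X = -2X < 0 (assuming positive values)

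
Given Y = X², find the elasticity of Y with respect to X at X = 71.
Elasticity = 2

Elasticity = (dY/dX) · (X/Y)

dY/dX = 2·X
At X = 71: dY/dX = 142, Y = 5041

Elasticity = 142 · (71 / 5041) = 2

Interpretation: for a small percentage change in X, the percentage change in Y is approximately 2.00 times as large.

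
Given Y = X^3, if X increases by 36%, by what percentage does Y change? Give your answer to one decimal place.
151.5%

For Y = X^3:
If X → X(1 + 0.36)
Then Y → Y · (1 + 0.36)^3
     ≈ Y · 2.5155

Percentage change = ((1 + 0.36)^3 − 1) × 100% ≈ 151.5%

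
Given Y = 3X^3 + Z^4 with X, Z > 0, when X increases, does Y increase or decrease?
Y increases

Taking the partial derivative:
∂Y/∂X = 9X^2

∂Y/∂X = 9X^2 > 0 (assuming positive values)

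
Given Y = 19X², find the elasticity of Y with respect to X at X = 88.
Elasticity = 2

Elasticity = (dY/dX) · (X/Y)

dY/dX = 38·X
At X = 88: dY/dX = 3344, Y = 147136

Elasticity = 3344 · (88 / 147136) = 2

Interpretation: for a small percentage change in X, the percentage change in Y is approximately 2.00 times as large.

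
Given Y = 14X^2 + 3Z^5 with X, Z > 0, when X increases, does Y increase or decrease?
Y increases

Taking the partial derivative:
∂Y/∂X = 28X

∂Y/∂X = 28X > 0 (assuming positive values)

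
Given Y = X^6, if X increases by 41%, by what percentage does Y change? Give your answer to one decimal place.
685.8%

For Y = X^6:
If X → X(1 + 0.41)
Then Y → Y · (1 + 0.41)^6
     ≈ Y · 7.8580

Percentage change = ((1 + 0.41)^6 − 1) × 100% ≈ 685.8%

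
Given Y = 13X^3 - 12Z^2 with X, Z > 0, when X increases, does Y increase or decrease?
Y increases

Taking the partial derivative:
∂Y/∂X = 39X^2

∂Y/∂X = 39X^2 > 0 (assuming positive values)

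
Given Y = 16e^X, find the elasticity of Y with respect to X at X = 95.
Elasticity = 95

Elasticity = (dY/dX) · (X/Y)

dY/dX = 16·e^X
At X = 95: dY/dX = 16·e^95, Y = 16·e^95

Elasticity = (16·e^95) · (95 / (16·e^95)) = 95

Interpretation: for a small percentage change in X, the percentage change in Y is approximately 95.00 times as large.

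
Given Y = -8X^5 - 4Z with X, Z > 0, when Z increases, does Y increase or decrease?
Y decreases

Taking the partial derivative:
∂Y/∂Z = -4

∂Y/∂Z = -4 < 0 (assuming positive values)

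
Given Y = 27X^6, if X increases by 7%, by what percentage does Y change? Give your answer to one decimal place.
50.1%

For Y = 27X^6:
If X → X(1 + 0.07)
Then Y → Y · (1 + 0.07)^6
     ≈ Y · 1.5007

Percentage change = ((1 + 0.07)^6 − 1) × 100% ≈ 50.1%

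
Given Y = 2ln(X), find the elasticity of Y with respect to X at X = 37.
Elasticity = 1/ln(37) ≈ 0.2769

Elasticity = (dY/dX) · (X/Y)

dY/dX = 2/X
At X = 37: dY/dX = 2/37, Y = 2·ln(37)

Elasticity = (2/37) · (37 / (2·ln(37))) = 1/ln(37) ≈ 0.2769

Interpretation: for a small percentage change in X, the percentage change in Y is approximately 0.28 times as large.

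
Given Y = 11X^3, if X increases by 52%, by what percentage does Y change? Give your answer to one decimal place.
251.2%

For Y = 11X^3:
If X → X(1 + 0.52)
Then Y → Y · (1 + 0.52)^3
     ≈ Y · 3.5118

Percentage change = ((1 + 0.52)^3 − 1) × 100% ≈ 251.2%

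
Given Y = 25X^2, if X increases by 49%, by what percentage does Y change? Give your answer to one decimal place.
122.0%

For Y = 25X^2:
If X → X(1 + 0.49)
Then Y → Y · (1 + 0.49)^2
     = Y · 2.2201

Percentage change = ((1 + 0.49)^2 − 1) × 100% ≈ 122.0%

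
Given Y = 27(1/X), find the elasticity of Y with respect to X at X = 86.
Elasticity = -1

Elasticity = (dY/dX) · (X/Y)

dY/dX = -27/X²
At X = 86: dY/dX = -27/7396, Y = 27/86

Elasticity = (-27/7396) · (86 / (27/86)) = -1

Interpretation: for a small percentage change in X, the percentage change in Y is approximately -1.00 times as large.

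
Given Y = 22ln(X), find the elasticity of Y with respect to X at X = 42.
Elasticity = 1/ln(42) ≈ 0.2675

Elasticity = (dY/dX) · (X/Y)

dY/dX = 22/X
At X = 42: dY/dX = 11/21, Y = 22·ln(42)

Elasticity = (11/21) · (42 / (22·ln(42))) = 1/ln(42) ≈ 0.2675

Interpretation: for a small percentage change in X, the percentage change in Y is approximately 0.27 times as large.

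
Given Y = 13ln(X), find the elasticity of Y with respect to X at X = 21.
Elasticity = 1/ln(21) ≈ 0.3285

Elasticity = (dY/dX) · (X/Y)

dY/dX = 13/X
At X = 21: dY/dX = 13/21, Y = 13·ln(21)

Elasticity = (13/21) · (21 / (13·ln(21))) = 1/ln(21) ≈ 0.3285

Interpretation: for a small percentage change in X, the percentage change in Y is approximately 0.33 times as large.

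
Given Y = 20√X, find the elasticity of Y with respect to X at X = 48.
Elasticity = 1/2

Elasticity = (dY/dX) · (X/Y)

dY/dX = 10/√X
At X = 48: dY/dX = 5·√3/6, Y = 80·√3

Elasticity = (5·√3/6) · (48 / (80·√3)) = 1/2

Interpretation: for a small percentage change in X, the percentage change in Y is approximately 0.50 times as large.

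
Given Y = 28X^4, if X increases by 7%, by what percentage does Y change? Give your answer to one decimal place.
31.1%

For Y = 28X^4:
If X → X(1 + 0.07)
Then Y → Y · (1 + 0.07)^4
     ≈ Y · 1.3108

Percentage change = ((1 + 0.07)^4 − 1) × 100% ≈ 31.1%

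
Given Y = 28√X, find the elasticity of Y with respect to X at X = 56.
Elasticity = 1/2

Elasticity = (dY/dX) · (X/Y)

dY/dX = 14/√X
At X = 56: dY/dX = √14/2, Y = 56·√14

Elasticity = (√14/2) · (56 / (56·√14)) = 1/2

Interpretation: for a small percentage change in X, the percentage change in Y is approximately 0.50 times as large.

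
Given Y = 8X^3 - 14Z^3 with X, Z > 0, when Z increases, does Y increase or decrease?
Y decreases

Taking the partial derivative:
∂Y/∂Z = -42Z^2

∂Y/∂Z = -42Z^2 < 0 (assuming positive values)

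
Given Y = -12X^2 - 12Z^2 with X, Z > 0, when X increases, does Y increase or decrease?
Y decreases

Taking the partial derivative:
∂Y/∂X = -24X

∂Y/∂X = -24X < 0 (assuming positive values)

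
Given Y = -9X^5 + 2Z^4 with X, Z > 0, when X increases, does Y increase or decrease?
Y decreases

Taking the partial derivative:
∂Y/∂X = -45X^4

∂Y/∂X = -45X^4 < 0 (assuming positive values)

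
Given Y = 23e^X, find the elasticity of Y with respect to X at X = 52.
Elasticity = 52

Elasticity = (dY/dX) · (X/Y)

dY/dX = 23·e^X
At X = 52: dY/dX = 23·e^52, Y = 23·e^52

Elasticity = (23·e^52) · (52 / (23·e^52)) = 52

Interpretation: for a small percentage change in X, the percentage change in Y is approximately 52.00 times as large.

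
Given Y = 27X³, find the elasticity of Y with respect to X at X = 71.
Elasticity = 3

Elasticity = (dY/dX) · (X/Y)

dY/dX = 81·X²
At X = 71: dY/dX = 408321, Y = 9663597

Elasticity = 408321 · (71 / 9663597) = 3

Interpretation: for a small percentage change in X, the percentage change in Y is approximately 3.00 times as large.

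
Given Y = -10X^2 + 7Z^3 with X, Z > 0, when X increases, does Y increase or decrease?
Y decreases

Taking the partial derivative:
∂Y/∂X = -20X

∂Y/∂X = -20X < 0 (assuming positive values)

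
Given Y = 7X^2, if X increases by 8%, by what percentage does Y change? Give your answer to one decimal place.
16.6%

For Y = 7X^2:
If X → X(1 + 0.08)
Then Y → Y · (1 + 0.08)^2
     = Y · 1.1664

Percentage change = ((1 + 0.08)^2 − 1) × 100% ≈ 16.6%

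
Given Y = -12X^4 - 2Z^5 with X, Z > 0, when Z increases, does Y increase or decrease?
Y decreases

Taking the partial derivative:
∂Y/∂Z = -10Z^4

∂Y/∂Z = -10Z^4 < 0 (assuming positive values)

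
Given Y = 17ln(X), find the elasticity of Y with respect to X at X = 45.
Elasticity = 1/ln(45) ≈ 0.2627

Elasticity = (dY/dX) · (X/Y)

dY/dX = 17/X
At X = 45: dY/dX = 17/45, Y = 17·ln(45)

Elasticity = (17/45) · (45 / (17·ln(45))) = 1/ln(45) ≈ 0.2627

Interpretation: for a small percentage change in X, the percentage change in Y is approximately 0.26 times as large.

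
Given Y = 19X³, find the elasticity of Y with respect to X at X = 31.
Elasticity = 3

Elasticity = (dY/dX) · (X/Y)

dY/dX = 57·X²
At X = 31: dY/dX = 54777, Y = 566029

Elasticity = 54777 · (31 / 566029) = 3

Interpretation: for a small percentage change in X, the percentage change in Y is approximately 3.00 times as large.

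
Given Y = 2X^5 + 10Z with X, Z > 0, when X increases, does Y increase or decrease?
Y increases

Taking the partial derivative:
∂Y/∂X = 10X^4

∂Y/∂X = 10X^4 > 0 (assuming positive values)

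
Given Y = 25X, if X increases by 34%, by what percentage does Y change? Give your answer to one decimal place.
34.0%

For Y = 25X:
If X → X(1 + 0.34)
Then Y → Y · (1 + 0.34)^1
     = Y · 1.3400

Percentage change = ((1 + 0.34)^1 − 1) × 100% = 34.0%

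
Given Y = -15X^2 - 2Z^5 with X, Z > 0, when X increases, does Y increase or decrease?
Y decreases

Taking the partial derivative:
∂Y/∂X = -30X

∂Y/∂X = -30X < 0 (assuming positive values)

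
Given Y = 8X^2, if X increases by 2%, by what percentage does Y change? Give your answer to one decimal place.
4.0%

For Y = 8X^2:
If X → X(1 + 0.02)
Then Y → Y · (1 + 0.02)^2
     = Y · 1.0404

Percentage change = ((1 + 0.02)^2 − 1) × 100% ≈ 4.0%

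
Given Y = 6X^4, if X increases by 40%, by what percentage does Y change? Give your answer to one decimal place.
284.2%

For Y = 6X^4:
If X → X(1 + 0.4)
Then Y → Y · (1 + 0.4)^4
     = Y · 3.8416

Percentage change = ((1 + 0.4)^4 − 1) × 100% ≈ 284.2%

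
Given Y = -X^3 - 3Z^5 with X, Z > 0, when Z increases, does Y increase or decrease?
Y decreases

Taking the partial derivative:
∂Y/∂Z = -15Z^4

∂Y/∂Z = -15Z^4 < 0 (assuming positive values)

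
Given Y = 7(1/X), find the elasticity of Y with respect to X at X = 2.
Elasticity = -1

Elasticity = (dY/dX) · (X/Y)

dY/dX = -7/X²
At X = 2: dY/dX = -7/4, Y = 7/2

Elasticity = (-7/4) · (2 / (7/2)) = -1

Interpretation: for a small percentage change in X, the percentage change in Y is approximately -1.00 times as large.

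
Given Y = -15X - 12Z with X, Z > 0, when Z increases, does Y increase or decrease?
Y decreases

Taking the partial derivative:
∂Y/∂Z = -12

∂Y/∂Z = -12 < 0 (assuming positive values)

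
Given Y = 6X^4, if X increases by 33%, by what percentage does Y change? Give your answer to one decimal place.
212.9%

For Y = 6X^4:
If X → X(1 + 0.33)
Then Y → Y · (1 + 0.33)^4
     ≈ Y · 3.1290

Percentage change = ((1 + 0.33)^4 − 1) × 100% ≈ 212.9%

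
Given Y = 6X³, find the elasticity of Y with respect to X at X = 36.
Elasticity = 3

Elasticity = (dY/dX) · (X/Y)

dY/dX = 18·X²
At X = 36: dY/dX = 23328, Y = 279936

Elasticity = 23328 · (36 / 279936) = 3

Interpretation: for a small percentage change in X, the percentage change in Y is approximately 3.00 times as large.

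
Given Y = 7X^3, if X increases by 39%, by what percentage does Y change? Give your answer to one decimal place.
168.6%

For Y = 7X^3:
If X → X(1 + 0.39)
Then Y → Y · (1 + 0.39)^3
     ≈ Y · 2.6856

Percentage change = ((1 + 0.39)^3 − 1) × 100% ≈ 168.6%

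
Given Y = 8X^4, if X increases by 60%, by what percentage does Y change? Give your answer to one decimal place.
555.4%

For Y = 8X^4:
If X → X(1 + 0.6)
Then Y → Y · (1 + 0.6)^4
     = Y · 6.5536

Percentage change = ((1 + 0.6)^4 − 1) × 100% ≈ 555.4%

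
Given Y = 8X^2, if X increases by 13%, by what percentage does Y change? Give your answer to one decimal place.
27.7%

For Y = 8X^2:
If X → X(1 + 0.13)
Then Y → Y · (1 + 0.13)^2
     = Y · 1.2769

Percentage change = ((1 + 0.13)^2 − 1) × 100% ≈ 27.7%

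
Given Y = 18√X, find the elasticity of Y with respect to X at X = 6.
Elasticity = 1/2

Elasticity = (dY/dX) · (X/Y)

dY/dX = 9/√X
At X = 6: dY/dX = 3·√6/2, Y = 18·√6

Elasticity = (3·√6/2) · (6 / (18·√6)) = 1/2

Interpretation: for a small percentage change in X, the percentage change in Y is approximately 0.50 times as large.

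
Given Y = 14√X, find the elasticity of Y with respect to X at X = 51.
Elasticity = 1/2

Elasticity = (dY/dX) · (X/Y)

dY/dX = 7/√X
At X = 51: dY/dX = 7·√51/51, Y = 14·√51

Elasticity = (7·√51/51) · (51 / (14·√51)) = 1/2

Interpretation: for a small percentage change in X, the percentage change in Y is approximately 0.50 times as large.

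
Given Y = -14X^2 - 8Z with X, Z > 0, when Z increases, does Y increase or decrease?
Y decreases

Taking the partial derivative:
∂Y/∂Z = -8

∂Y/∂Z = -8 < 0 (assuming positive values)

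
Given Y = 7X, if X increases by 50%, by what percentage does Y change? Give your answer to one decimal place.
50.0%

For Y = 7X:
If X → X(1 + 0.5)
Then Y → Y · (1 + 0.5)^1
     = Y · 1.5000

Percentage change = ((1 + 0.5)^1 − 1) × 100% = 50.0%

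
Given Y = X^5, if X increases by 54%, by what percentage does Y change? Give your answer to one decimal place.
766.2%

For Y = X^5:
If X → X(1 + 0.54)
Then Y → Y · (1 + 0.54)^5
     ≈ Y · 8.6617

Percentage change = ((1 + 0.54)^5 − 1) × 100% ≈ 766.2%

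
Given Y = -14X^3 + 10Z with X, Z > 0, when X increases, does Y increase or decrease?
Y decreases

Taking the partial derivative:
∂Y/∂X = -42X^2

∂Y/∂X = -42X^2 < 0 (assuming positive values)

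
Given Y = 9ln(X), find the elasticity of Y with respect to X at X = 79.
Elasticity = 1/ln(79) ≈ 0.2289

Elasticity = (dY/dX) · (X/Y)

dY/dX = 9/X
At X = 79: dY/dX = 9/79, Y = 9·ln(79)

Elasticity = (9/79) · (79 / (9·ln(79))) = 1/ln(79) ≈ 0.2289

Interpretation: for a small percentage change in X, the percentage change in Y is approximately 0.23 times as large.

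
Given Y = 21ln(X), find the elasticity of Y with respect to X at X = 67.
Elasticity = 1/ln(67) ≈ 0.2378

Elasticity = (dY/dX) · (X/Y)

dY/dX = 21/X
At X = 67: dY/dX = 21/67, Y = 21·ln(67)

Elasticity = (21/67) · (67 / (21·ln(67))) = 1/ln(67) ≈ 0.2378

Interpretation: for a small percentage change in X, the percentage change in Y is approximately 0.24 times as large.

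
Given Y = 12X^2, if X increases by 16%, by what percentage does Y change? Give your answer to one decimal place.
34.6%

For Y = 12X^2:
If X → X(1 + 0.16)
Then Y → Y · (1 + 0.16)^2
     = Y · 1.3456

Percentage change = ((1 + 0.16)^2 − 1) × 100% ≈ 34.6%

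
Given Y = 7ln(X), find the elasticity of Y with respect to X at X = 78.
Elasticity = 1/ln(78) ≈ 0.2295

Elasticity = (dY/dX) · (X/Y)

dY/dX = 7/X
At X = 78: dY/dX = 7/78, Y = 7·ln(78)

Elasticity = (7/78) · (78 / (7·ln(78))) = 1/ln(78) ≈ 0.2295

Interpretation: for a small percentage change in X, the percentage change in Y is approximately 0.23 times as large.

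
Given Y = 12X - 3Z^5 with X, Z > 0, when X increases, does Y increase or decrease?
Y increases

Taking the partial derivative:
∂Y/∂X = 12

∂Y/∂X = 12 > 0 (assuming positive values)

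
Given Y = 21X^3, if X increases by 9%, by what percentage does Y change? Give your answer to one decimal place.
29.5%

For Y = 21X^3:
If X → X(1 + 0.09)
Then Y → Y · (1 + 0.09)^3
     ≈ Y · 1.2950

Percentage change = ((1 + 0.09)^3 − 1) × 100% ≈ 29.5%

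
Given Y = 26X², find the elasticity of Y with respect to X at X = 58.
Elasticity = 2

Elasticity = (dY/dX) · (X/Y)

dY/dX = 52·X
At X = 58: dY/dX = 3016, Y = 87464

Elasticity = 3016 · (58 / 87464) = 2

Interpretation: for a small percentage change in X, the percentage change in Y is approximately 2.00 times as large.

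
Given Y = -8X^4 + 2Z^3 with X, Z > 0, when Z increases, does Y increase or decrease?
Y increases

Taking the partial derivative:
∂Y/∂Z = 6Z^2

∂Y/∂Z = 6Z^2 > 0 (assuming positive values)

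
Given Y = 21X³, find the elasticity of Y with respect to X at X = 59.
Elasticity = 3

Elasticity = (dY/dX) · (X/Y)

dY/dX = 63·X²
At X = 59: dY/dX = 219303, Y = 4312959

Elasticity = 219303 · (59 / 4312959) = 3

Interpretation: for a small percentage change in X, the percentage change in Y is approximately 3.00 times as large.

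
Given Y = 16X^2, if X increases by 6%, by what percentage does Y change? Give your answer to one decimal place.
12.4%

For Y = 16X^2:
If X → X(1 + 0.06)
Then Y → Y · (1 + 0.06)^2
     = Y · 1.1236

Percentage change = ((1 + 0.06)^2 − 1) × 100% ≈ 12.4%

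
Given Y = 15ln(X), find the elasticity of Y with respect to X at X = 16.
Elasticity = 1/ln(16) ≈ 0.3607

Elasticity = (dY/dX) · (X/Y)

dY/dX = 15/X
At X = 16: dY/dX = 15/16, Y = 15·ln(16)

Elasticity = (15/16) · (16 / (15·ln(16))) = 1/ln(16) ≈ 0.3607

Interpretation: for a small percentage change in X, the percentage change in Y is approximately 0.36 times as large.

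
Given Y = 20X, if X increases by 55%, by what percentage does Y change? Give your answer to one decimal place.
55.0%

For Y = 20X:
If X → X(1 + 0.55)
Then Y → Y · (1 + 0.55)^1
     = Y · 1.5500

Percentage change = ((1 + 0.55)^1 − 1) × 100% = 55.0%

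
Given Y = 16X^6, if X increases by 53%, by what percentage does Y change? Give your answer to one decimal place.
1182.8%

For Y = 16X^6:
If X → X(1 + 0.53)
Then Y → Y · (1 + 0.53)^6
     ≈ Y · 12.8277

Percentage change = ((1 + 0.53)^6 − 1) × 100% ≈ 1182.8%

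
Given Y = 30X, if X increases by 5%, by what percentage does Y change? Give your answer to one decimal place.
5.0%

For Y = 30X:
If X → X(1 + 0.05)
Then Y → Y · (1 + 0.05)^1
     = Y · 1.0500

Percentage change = ((1 + 0.05)^1 − 1) × 100% = 5.0%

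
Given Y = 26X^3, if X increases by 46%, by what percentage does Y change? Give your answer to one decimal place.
211.2%

For Y = 26X^3:
If X → X(1 + 0.46)
Then Y → Y · (1 + 0.46)^3
     ≈ Y · 3.1121

Percentage change = ((1 + 0.46)^3 − 1) × 100% ≈ 211.2%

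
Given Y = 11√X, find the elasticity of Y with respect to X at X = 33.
Elasticity = 1/2

Elasticity = (dY/dX) · (X/Y)

dY/dX = 11/(2·√X)
At X = 33: dY/dX = √33/6, Y = 11·√33

Elasticity = (√33/6) · (33 / (11·√33)) = 1/2

Interpretation: for a small percentage change in X, the percentage change in Y is approximately 0.50 times as large.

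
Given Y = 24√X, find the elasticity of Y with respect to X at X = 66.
Elasticity = 1/2

Elasticity = (dY/dX) · (X/Y)

dY/dX = 12/√X
At X = 66: dY/dX = 2·√66/11, Y = 24·√66

Elasticity = (2·√66/11) · (66 / (24·√66)) = 1/2

Interpretation: for a small percentage change in X, the percentage change in Y is approximately 0.50 times as large.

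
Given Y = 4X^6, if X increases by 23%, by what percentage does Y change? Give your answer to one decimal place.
246.3%

For Y = 4X^6:
If X → X(1 + 0.23)
Then Y → Y · (1 + 0.23)^6
     ≈ Y · 3.4628

Percentage change = ((1 + 0.23)^6 − 1) × 100% ≈ 246.3%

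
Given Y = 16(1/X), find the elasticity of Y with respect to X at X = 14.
Elasticity = -1

Elasticity = (dY/dX) · (X/Y)

dY/dX = -16/X²
At X = 14: dY/dX = -4/49, Y = 8/7

Elasticity = (-4/49) · (14 / (8/7)) = -1

Interpretation: for a small percentage change in X, the percentage change in Y is approximately -1.00 times as large.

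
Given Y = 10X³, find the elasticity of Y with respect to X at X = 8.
Elasticity = 3

Elasticity = (dY/dX) · (X/Y)

dY/dX = 30·X²
At X = 8: dY/dX = 1920, Y = 5120

Elasticity = 1920 · (8 / 5120) = 3

Interpretation: for a small percentage change in X, the percentage change in Y is approximately 3.00 times as large.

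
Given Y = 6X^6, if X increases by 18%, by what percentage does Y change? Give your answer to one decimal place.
170.0%

For Y = 6X^6:
If X → X(1 + 0.18)
Then Y → Y · (1 + 0.18)^6
     ≈ Y · 2.6996

Percentage change = ((1 + 0.18)^6 − 1) × 100% ≈ 170.0%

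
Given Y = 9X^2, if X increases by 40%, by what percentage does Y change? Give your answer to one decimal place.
96.0%

For Y = 9X^2:
If X → X(1 + 0.4)
Then Y → Y · (1 + 0.4)^2
     = Y · 1.9600

Percentage change = ((1 + 0.4)^2 − 1) × 100% = 96.0%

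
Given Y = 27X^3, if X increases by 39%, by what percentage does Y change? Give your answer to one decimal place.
168.6%

For Y = 27X^3:
If X → X(1 + 0.39)
Then Y → Y · (1 + 0.39)^3
     ≈ Y · 2.6856

Percentage change = ((1 + 0.39)^3 − 1) × 100% ≈ 168.6%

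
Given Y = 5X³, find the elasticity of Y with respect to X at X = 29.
Elasticity = 3

Elasticity = (dY/dX) · (X/Y)

dY/dX = 15·X²
At X = 29: dY/dX = 12615, Y = 121945

Elasticity = 12615 · (29 / 121945) = 3

Interpretation: for a small percentage change in X, the percentage change in Y is approximately 3.00 times as large.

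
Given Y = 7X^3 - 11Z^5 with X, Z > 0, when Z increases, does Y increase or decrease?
Y decreases

Taking the partial derivative:
∂Y/∂Z = -55Z^4

∂Y/∂Z = -55Z^4 < 0 (assuming positive values)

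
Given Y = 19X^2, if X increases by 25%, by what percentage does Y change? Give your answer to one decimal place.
56.3%

For Y = 19X^2:
If X → X(1 + 0.25)
Then Y → Y · (1 + 0.25)^2
     = Y · 1.5625

Percentage change = ((1 + 0.25)^2 − 1) × 100% ≈ 56.3%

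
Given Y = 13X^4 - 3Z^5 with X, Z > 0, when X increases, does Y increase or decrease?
Y increases

Taking the partial derivative:
∂Y/∂X = 52X^3

∂Y/∂X = 52X^3 > 0 (assuming positive values)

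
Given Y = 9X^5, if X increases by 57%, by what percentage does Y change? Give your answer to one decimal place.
853.9%

For Y = 9X^5:
If X → X(1 + 0.57)
Then Y → Y · (1 + 0.57)^5
     ≈ Y · 9.5389

Percentage change = ((1 + 0.57)^5 − 1) × 100% ≈ 853.9%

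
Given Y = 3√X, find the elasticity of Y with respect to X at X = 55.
Elasticity = 1/2

Elasticity = (dY/dX) · (X/Y)

dY/dX = 3/(2·√X)
At X = 55: dY/dX = 3·√55/110, Y = 3·√55

Elasticity = (3·√55/110) · (55 / (3·√55)) = 1/2

Interpretation: for a small percentage change in X, the percentage change in Y is approximately 0.50 times as large.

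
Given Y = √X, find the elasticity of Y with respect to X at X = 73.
Elasticity = 1/2

Elasticity = (dY/dX) · (X/Y)

dY/dX = 1/(2·√X)
At X = 73: dY/dX = √73/146, Y = √73

Elasticity = (√73/146) · (73 / (√73)) = 1/2

Interpretation: for a small percentage change in X, the percentage change in Y is approximately 0.50 times as large.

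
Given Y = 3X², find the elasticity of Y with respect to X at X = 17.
Elasticity = 2

Elasticity = (dY/dX) · (X/Y)

dY/dX = 6·X
At X = 17: dY/dX = 102, Y = 867

Elasticity = 102 · (17 / 867) = 2

Interpretation: for a small percentage change in X, the percentage change in Y is approximately 2.00 times as large.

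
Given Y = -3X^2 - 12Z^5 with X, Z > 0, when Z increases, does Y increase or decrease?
Y decreases

Taking the partial derivative:
∂Y/∂Z = -60Z^4

∂Y/∂Z = -60Z^4 < 0 (assuming positive values)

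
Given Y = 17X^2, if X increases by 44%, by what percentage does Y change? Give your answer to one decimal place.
107.4%

For Y = 17X^2:
If X → X(1 + 0.44)
Then Y → Y · (1 + 0.44)^2
     = Y · 2.0736

Percentage change = ((1 + 0.44)^2 − 1) × 100% ≈ 107.4%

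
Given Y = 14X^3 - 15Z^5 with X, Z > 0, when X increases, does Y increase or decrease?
Y increases

Taking the partial derivative:
∂Y/∂X = 42X^2

∂Y/∂X = 42X^2 > 0 (assuming positive values)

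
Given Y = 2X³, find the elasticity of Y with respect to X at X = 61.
Elasticity = 3

Elasticity = (dY/dX) · (X/Y)

dY/dX = 6·X²
At X = 61: dY/dX = 22326, Y = 453962

Elasticity = 22326 · (61 / 453962) = 3

Interpretation: for a small percentage change in X, the percentage change in Y is approximately 3.00 times as large.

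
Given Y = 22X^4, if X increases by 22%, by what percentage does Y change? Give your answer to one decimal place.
121.5%

For Y = 22X^4:
If X → X(1 + 0.22)
Then Y → Y · (1 + 0.22)^4
     ≈ Y · 2.2153

Percentage change = ((1 + 0.22)^4 − 1) × 100% ≈ 121.5%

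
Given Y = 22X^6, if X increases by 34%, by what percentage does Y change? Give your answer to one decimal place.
478.9%

For Y = 22X^6:
If X → X(1 + 0.34)
Then Y → Y · (1 + 0.34)^6
     ≈ Y · 5.7893

Percentage change = ((1 + 0.34)^6 − 1) × 100% ≈ 478.9%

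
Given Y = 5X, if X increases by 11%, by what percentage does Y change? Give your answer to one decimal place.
11.0%

For Y = 5X:
If X → X(1 + 0.11)
Then Y → Y · (1 + 0.11)^1
     = Y · 1.1100

Percentage change = ((1 + 0.11)^1 − 1) × 100% = 11.0%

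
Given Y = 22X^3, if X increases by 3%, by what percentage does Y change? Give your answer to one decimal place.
9.3%

For Y = 22X^3:
If X → X(1 + 0.03)
Then Y → Y · (1 + 0.03)^3
     ≈ Y · 1.0927

Percentage change = ((1 + 0.03)^3 − 1) × 100% ≈ 9.3%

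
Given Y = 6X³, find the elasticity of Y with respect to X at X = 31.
Elasticity = 3

Elasticity = (dY/dX) · (X/Y)

dY/dX = 18·X²
At X = 31: dY/dX = 17298, Y = 178746

Elasticity = 17298 · (31 / 178746) = 3

Interpretation: for a small percentage change in X, the percentage change in Y is approximately 3.00 times as large.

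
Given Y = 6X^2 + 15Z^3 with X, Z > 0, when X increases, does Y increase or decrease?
Y increases

Taking the partial derivative:
∂Y/∂X = 12X

∂Y/∂X = 12X > 0 (assuming positive values)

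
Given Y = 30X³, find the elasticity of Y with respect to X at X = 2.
Elasticity = 3

Elasticity = (dY/dX) · (X/Y)

dY/dX = 90·X²
At X = 2: dY/dX = 360, Y = 240

Elasticity = 360 · (2 / 240) = 3

Interpretation: for a small percentage change in X, the percentage change in Y is approximately 3.00 times as large.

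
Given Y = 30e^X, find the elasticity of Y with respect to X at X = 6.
Elasticity = 6

Elasticity = (dY/dX) · (X/Y)

dY/dX = 30·e^X
At X = 6: dY/dX = 30·e^6, Y = 30·e^6

Elasticity = (30·e^6) · (6 / (30·e^6)) = 6

Interpretation: for a small percentage change in X, the percentage change in Y is approximately 6.00 times as large.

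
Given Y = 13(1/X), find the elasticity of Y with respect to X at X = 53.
Elasticity = -1

Elasticity = (dY/dX) · (X/Y)

dY/dX = -13/X²
At X = 53: dY/dX = -13/2809, Y = 13/53

Elasticity = (-13/2809) · (53 / (13/53)) = -1

Interpretation: for a small percentage change in X, the percentage change in Y is approximately -1.00 times as large.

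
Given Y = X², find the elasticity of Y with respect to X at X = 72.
Elasticity = 2

Elasticity = (dY/dX) · (X/Y)

dY/dX = 2·X
At X = 72: dY/dX = 144, Y = 5184

Elasticity = 144 · (72 / 5184) = 2

Interpretation: for a small percentage change in X, the percentage change in Y is approximately 2.00 times as large.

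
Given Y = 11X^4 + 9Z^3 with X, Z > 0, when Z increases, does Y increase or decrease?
Y increases

Taking the partial derivative:
∂Y/∂Z = 27Z^2

∂Y/∂Z = 27Z^2 > 0 (assuming positive values)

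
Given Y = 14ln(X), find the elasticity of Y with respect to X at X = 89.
Elasticity = 1/ln(89) ≈ 0.2228

Elasticity = (dY/dX) · (X/Y)

dY/dX = 14/X
At X = 89: dY/dX = 14/89, Y = 14·ln(89)

Elasticity = (14/89) · (89 / (14·ln(89))) = 1/ln(89) ≈ 0.2228

Interpretation: for a small percentage change in X, the percentage change in Y is approximately 0.22 times as large.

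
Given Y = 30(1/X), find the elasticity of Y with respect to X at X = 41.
Elasticity = -1

Elasticity = (dY/dX) · (X/Y)

dY/dX = -30/X²
At X = 41: dY/dX = -30/1681, Y = 30/41

Elasticity = (-30/1681) · (41 / (30/41)) = -1

Interpretation: for a small percentage change in X, the percentage change in Y is approximately -1.00 times as large.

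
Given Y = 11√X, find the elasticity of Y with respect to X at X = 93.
Elasticity = 1/2

Elasticity = (dY/dX) · (X/Y)

dY/dX = 11/(2·√X)
At X = 93: dY/dX = 11·√93/186, Y = 11·√93

Elasticity = (11·√93/186) · (93 / (11·√93)) = 1/2

Interpretation: for a small percentage change in X, the percentage change in Y is approximately 0.50 times as large.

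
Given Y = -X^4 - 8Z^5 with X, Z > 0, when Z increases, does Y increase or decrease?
Y decreases

Taking the partial derivative:
∂Y/∂Z = -40Z^4

∂Y/∂Z = -40Z^4 < 0 (assuming positive values)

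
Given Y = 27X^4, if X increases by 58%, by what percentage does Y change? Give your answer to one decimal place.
523.2%

For Y = 27X^4:
If X → X(1 + 0.58)
Then Y → Y · (1 + 0.58)^4
     ≈ Y · 6.2320

Percentage change = ((1 + 0.58)^4 − 1) × 100% ≈ 523.2%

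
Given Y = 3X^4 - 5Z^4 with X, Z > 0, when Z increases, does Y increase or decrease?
Y decreases

Taking the partial derivative:
∂Y/∂Z = -20Z^3

∂Y/∂Z = -20Z^3 < 0 (assuming positive values)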